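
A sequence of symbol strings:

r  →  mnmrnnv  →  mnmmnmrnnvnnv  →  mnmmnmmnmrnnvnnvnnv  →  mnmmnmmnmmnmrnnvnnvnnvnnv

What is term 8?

mnmmnmmnmmnmmnmmnmmnmrnnvnnvnnvnnvnnvnnvnnv

Every step adds mnm to the front and nnv to the end of the previous string.
From mnmmnmmnmmnmrnnvnnvnnvnnv, 3 further steps: mnmmnmmnmmnmrnnvnnvnnvnnv → mnmmnmmnmmnmmnmrnnvnnvnnvnnvnnv → mnmmnmmnmmnmmnmmnmrnnvnnvnnvnnvnnvnnv → (answer).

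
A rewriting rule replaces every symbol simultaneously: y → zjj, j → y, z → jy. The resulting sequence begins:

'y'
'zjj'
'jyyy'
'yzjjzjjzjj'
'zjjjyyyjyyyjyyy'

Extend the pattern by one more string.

Applying the rule to each of the 15 symbols of zjjjyyyjyyyjyyy gives the pieces jy y y y zjj zjj zjj y zjj zjj zjj y zjj zjj zjj, which concatenate to the answer.

jyyyyzjjzjjzjjyzjjzjjzjjyzjjzjjzjj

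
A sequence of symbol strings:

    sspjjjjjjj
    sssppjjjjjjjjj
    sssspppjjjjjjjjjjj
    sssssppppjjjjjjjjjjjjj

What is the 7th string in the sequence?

Reading off run lengths: s runs 2, 3, 4, 5; p runs 1, 2, 3, 4; j runs 7, 9, 11, 13 — each is linear in n, where the shown terms are n = 2, 3, 4, 5.
At n = 8 the blocks have lengths 8, 7, 19.

sssssssspppppppjjjjjjjjjjjjjjjjjjj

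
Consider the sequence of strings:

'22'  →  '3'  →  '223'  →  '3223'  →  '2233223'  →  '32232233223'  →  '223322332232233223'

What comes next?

32232233223223322332232233223

From term 3 onward, concatenate the second-to-last term with the last: 22·3 = 223, 3·223 = 3223, …
Continuing: 32232233223 · 223322332232233223 gives term 8.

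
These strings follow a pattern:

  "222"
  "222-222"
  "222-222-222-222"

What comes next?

222-222-222-222-222-222-222-222

Each string is two copies of the previous one joined by '-'.
So the next term is two copies of 222-222-222-222 with '-' between the halves.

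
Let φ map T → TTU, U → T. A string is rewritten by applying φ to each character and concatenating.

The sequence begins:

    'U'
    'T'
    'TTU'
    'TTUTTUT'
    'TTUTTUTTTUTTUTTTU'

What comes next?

φ(TTUTTUTTTUTTUTTTU) expands symbol-by-symbol to TTU TTU T TTU TTU T TTU TTU TTU T TTU TTU T TTU TTU TTU T; joining the 17 pieces gives the next term.

TTUTTUTTTUTTUTTTUTTUTTUTTTUTTUTTTUTTUTTUT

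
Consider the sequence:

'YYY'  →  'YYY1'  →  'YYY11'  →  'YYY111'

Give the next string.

YYY1111

Each term is the previous one with 1 appended.
One more step from YYY111 gives the answer.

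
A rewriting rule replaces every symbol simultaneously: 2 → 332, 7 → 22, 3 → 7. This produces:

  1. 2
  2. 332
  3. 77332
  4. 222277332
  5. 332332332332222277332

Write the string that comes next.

φ(332332332332222277332) expands symbol-by-symbol to 7 7 332 7 7 332 7 7 332 7 7 332 332 332 332 332 22 22 7 7 332; joining the 21 pieces gives the next term.

77332773327733277332332332332332222277332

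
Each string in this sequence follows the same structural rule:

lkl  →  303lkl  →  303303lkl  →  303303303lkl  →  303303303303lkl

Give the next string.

303303303303303lkl

Every step adds 303 at the front: s(k+1) = 303·s(k).
So the next term is 303·303303303303lkl.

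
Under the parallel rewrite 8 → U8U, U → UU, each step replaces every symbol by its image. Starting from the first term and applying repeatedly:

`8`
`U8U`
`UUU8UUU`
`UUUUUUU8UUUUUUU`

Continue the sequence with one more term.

Rewriting the 15 symbols of UUUUUUU8UUUUUUU one by one yields UU UU UU UU UU UU UU U8U UU UU UU UU UU UU UU; concatenated:

UUUUUUUUUUUUUUU8UUUUUUUUUUUUUUU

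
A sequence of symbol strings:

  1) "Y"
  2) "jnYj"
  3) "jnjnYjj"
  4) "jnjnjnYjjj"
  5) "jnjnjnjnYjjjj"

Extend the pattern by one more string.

s(k+1) = jn·s(k)·j, so each term gains jn as a prefix and j as a suffix.
Applying this once more to jnjnjnjnYjjjj:

jnjnjnjnjnYjjjjj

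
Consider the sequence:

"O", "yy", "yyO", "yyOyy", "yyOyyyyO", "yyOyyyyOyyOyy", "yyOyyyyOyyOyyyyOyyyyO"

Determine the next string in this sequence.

This is a Fibonacci-style word recurrence s(k) = s(k−1)·s(k−2): e.g. yy·O = yyO.
The next term joins yyOyyyyOyyOyyyyOyyyyO and yyOyyyyOyyOyy.

yyOyyyyOyyOyyyyOyyyyOyyOyyyyOyyOyy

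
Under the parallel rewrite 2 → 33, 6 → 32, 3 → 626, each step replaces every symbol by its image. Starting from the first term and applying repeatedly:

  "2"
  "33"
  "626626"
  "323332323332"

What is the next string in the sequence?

Apply φ to 323332323332 symbol by symbol: 3→626, 2→33, 3→626, 3→626, 3→626, 2→33, 3→626, 2→33, 3→626, 3→626, 3→626, 2→33; joined: 626 33 626 626 626 33 626 33 626 626 626 33.

62633626626626336263362662662633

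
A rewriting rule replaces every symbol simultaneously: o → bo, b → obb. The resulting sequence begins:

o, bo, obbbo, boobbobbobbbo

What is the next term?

obbboboobbobbboobbobbboobbobbobbbo

Replace each of the 13 characters of boobbobbobbbo in place — obb bo bo obb obb bo obb obb bo obb obb obb bo — and concatenate.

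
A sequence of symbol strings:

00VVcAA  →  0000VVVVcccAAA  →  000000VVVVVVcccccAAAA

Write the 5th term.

0000000000VVVVVVVVVVcccccccccAAAAAA

The n-th term is 2n 0's then 2n V's then 2n-1 c's then n+1 A's (n = 1, 2, …).
Setting n = 5 gives 10, 10, 9, 6 characters in each block.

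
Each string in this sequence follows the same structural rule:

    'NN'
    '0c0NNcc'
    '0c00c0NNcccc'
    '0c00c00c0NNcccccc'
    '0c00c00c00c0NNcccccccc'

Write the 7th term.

Every step adds 0c0 to the front and cc to the end of the previous string.
From 0c00c00c00c0NNcccccccc, 2 further steps: 0c00c00c00c0NNcccccccc → 0c00c00c00c00c0NNcccccccccc → (answer).

0c00c00c00c00c00c0NNcccccccccccc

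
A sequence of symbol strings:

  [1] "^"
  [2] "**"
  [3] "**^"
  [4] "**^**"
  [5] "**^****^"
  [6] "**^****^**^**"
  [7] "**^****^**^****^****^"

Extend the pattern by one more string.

From term 3 onward, concatenate the last term with the second-to-last: **·^ = **^, **^·** = **^**, …
The next term joins **^****^**^****^****^ and **^****^**^**.

**^****^**^****^****^**^****^**^**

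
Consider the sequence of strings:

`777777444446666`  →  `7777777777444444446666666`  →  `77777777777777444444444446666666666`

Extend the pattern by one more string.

777777777777777777444444444444446666666666666

Reading off run lengths: 7 runs 6, 10, 14; 4 runs 5, 8, 11; 6 runs 4, 7, 10 — each is linear in n (n = 1, 2, …).
At n = 4 the blocks have lengths 18, 14, 13.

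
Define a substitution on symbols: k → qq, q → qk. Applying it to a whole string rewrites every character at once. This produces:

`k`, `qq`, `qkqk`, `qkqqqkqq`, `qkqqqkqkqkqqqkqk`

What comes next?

Applying the rule to each of the 16 symbols of qkqqqkqkqkqqqkqk gives the pieces qk qq qk qk qk qq qk qq qk qq qk qk qk qq qk qq, which concatenate to the answer.

qkqqqkqkqkqqqkqqqkqqqkqkqkqqqkqq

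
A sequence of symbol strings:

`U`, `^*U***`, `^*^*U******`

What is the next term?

Each term wraps the previous one in ^* on the left and *** on the right.
Applying this once more to ^*^*U******:

^*^*^*U*********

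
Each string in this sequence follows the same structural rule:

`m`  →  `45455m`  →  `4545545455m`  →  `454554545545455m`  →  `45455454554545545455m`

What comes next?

4545545455454554545545455m

The strings grow by a fixed prefix 45455 each time.
So the next term is 45455·45455454554545545455m.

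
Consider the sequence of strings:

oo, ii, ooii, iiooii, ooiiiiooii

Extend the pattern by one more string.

iiooiiooiiiiooii

This is a Fibonacci-style word recurrence s(k) = s(k−2)·s(k−1): e.g. oo·ii = ooii.
The next term joins iiooii and ooiiiiooii.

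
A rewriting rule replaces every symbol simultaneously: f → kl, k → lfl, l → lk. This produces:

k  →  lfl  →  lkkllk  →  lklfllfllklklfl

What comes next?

Applying the rule to each of the 15 symbols of lklfllfllklklfl gives the pieces lk lfl lk kl lk lk kl lk lk lfl lk lfl lk kl lk, which concatenate to the answer.

lklfllkkllklkkllklklfllklfllkkllk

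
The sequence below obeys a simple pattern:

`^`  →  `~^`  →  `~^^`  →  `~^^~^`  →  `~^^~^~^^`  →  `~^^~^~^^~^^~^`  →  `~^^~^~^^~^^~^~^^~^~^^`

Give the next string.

Each term (from the third on) is the previous term followed by the one before it: term 3 = ~^·^ = ~^^.
So term 8 is ~^^~^~^^~^^~^~^^~^~^^·~^^~^~^^~^^~^.

~^^~^~^^~^^~^~^^~^~^^~^^~^~^^~^^~^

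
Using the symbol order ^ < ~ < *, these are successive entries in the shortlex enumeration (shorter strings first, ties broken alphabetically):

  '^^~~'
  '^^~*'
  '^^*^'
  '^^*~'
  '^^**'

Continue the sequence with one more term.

Find the rightmost character of ^^** below *, bump it to the next letter, and reset everything to its right to ^.

^~^^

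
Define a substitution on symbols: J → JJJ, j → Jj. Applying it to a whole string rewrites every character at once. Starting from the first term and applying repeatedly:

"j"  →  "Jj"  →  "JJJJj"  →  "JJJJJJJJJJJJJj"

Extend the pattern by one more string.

Rewriting the 14 symbols of JJJJJJJJJJJJJj one by one yields JJJ JJJ JJJ JJJ JJJ JJJ JJJ JJJ JJJ JJJ JJJ JJJ JJJ Jj; concatenated:

JJJJJJJJJJJJJJJJJJJJJJJJJJJJJJJJJJJJJJJJj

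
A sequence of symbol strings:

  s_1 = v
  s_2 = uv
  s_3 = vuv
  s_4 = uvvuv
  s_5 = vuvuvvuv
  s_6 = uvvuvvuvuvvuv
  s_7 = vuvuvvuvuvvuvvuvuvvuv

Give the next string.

From term 3 onward, concatenate the second-to-last term with the last: v·uv = vuv, uv·vuv = uvvuv, …
Continuing: uvvuvvuvuvvuv · vuvuvvuvuvvuvvuvuvvuv gives term 8.

uvvuvvuvuvvuvvuvuvvuvuvvuvvuvuvvuv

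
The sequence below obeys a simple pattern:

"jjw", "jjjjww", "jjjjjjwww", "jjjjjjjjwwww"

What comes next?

jjjjjjjjjjwwwww

Each string has the form j^{2n} w^{n} (n = 1, 2, …).
For the next term, n = 5, so the run lengths are 10, 5.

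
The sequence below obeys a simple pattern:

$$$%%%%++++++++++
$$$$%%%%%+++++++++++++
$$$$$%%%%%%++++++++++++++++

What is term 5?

Each string has the form $^{n} %^{n+1} +^{3n+1}, where the shown terms are n = 3, 4, 5.
For term 5, n = 7, so the run lengths are 7, 8, 22.

$$$$$$$%%%%%%%%++++++++++++++++++++++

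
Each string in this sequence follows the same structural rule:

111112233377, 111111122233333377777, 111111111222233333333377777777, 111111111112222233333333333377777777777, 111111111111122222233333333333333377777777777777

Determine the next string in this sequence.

Term n consists of 2n+3 1's, followed by n+1 2's, followed by 3n 3's, followed by 3n-1 7's (n = 1, 2, …).
For the next term, n = 6, so the run lengths are 15, 7, 18, 17.

111111111111111222222233333333333333333377777777777777777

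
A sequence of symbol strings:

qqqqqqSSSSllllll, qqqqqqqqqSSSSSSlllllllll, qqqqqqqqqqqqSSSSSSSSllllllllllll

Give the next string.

Each string has the form q^{3n} S^{2n} l^{3n}, where the shown terms are n = 2, 3, 4.
At n = 5 the blocks have lengths 15, 10, 15.

qqqqqqqqqqqqqqqSSSSSSSSSSlllllllllllllll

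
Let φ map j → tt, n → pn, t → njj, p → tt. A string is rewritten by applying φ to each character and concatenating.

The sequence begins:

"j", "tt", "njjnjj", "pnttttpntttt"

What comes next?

Apply φ to pnttttpntttt symbol by symbol: p→tt, n→pn, t→njj, t→njj, t→njj, t→njj, p→tt, n→pn, t→njj, t→njj, t→njj, t→njj; joined: tt pn njj njj njj njj tt pn njj njj njj njj.

ttpnnjjnjjnjjnjjttpnnjjnjjnjjnjj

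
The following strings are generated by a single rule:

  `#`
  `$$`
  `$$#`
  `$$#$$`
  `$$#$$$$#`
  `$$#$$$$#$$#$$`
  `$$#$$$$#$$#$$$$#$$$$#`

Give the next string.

$$#$$$$#$$#$$$$#$$$$#$$#$$$$#$$#$$

Each term (from the third on) is the previous term followed by the one before it: term 3 = $$·# = $$#.
The next term joins $$#$$$$#$$#$$$$#$$$$# and $$#$$$$#$$#$$.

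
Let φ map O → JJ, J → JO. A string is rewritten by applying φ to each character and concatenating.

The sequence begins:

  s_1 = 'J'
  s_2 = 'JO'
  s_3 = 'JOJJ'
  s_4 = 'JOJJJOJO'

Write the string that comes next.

Apply φ to JOJJJOJO symbol by symbol: J→JO, O→JJ, J→JO, J→JO, J→JO, O→JJ, J→JO, O→JJ; joined: JO JJ JO JO JO JJ JO JJ.

JOJJJOJOJOJJJOJJ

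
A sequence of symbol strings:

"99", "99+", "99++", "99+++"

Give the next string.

Each term is the previous one with + appended.
One more step from 99+++ gives the answer.

99++++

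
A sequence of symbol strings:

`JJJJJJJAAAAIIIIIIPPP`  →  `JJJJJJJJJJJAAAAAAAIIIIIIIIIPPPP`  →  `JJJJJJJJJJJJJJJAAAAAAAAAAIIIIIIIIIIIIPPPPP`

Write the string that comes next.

JJJJJJJJJJJJJJJJJJJAAAAAAAAAAAAAIIIIIIIIIIIIIIIPPPPPP

Term n consists of 4n-1 J's, followed by 3n-2 A's, followed by 3n I's, followed by n+1 P's, where the shown terms are n = 2, 3, 4.
At n = 5 the blocks have lengths 19, 13, 15, 6.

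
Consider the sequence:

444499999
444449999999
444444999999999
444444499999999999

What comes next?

444444449999999999999

Term n consists of n+2 4's, followed by 2n+1 9's, where the shown terms are n = 2, 3, 4, 5.
At n = 6 the blocks have lengths 8, 13.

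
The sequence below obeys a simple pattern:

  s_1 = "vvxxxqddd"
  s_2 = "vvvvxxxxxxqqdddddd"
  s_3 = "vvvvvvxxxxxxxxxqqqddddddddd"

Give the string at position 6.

vvvvvvvvvvvvxxxxxxxxxxxxxxxxxxqqqqqqdddddddddddddddddd

The n-th term is 2n v's then 3n x's then n q's then 3n d's (n = 1, 2, …).
Setting n = 6 gives 12, 18, 6, 18 characters in each block.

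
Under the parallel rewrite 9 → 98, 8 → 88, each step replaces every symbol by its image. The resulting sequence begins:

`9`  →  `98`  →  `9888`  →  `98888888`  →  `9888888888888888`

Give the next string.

Rewriting the 16 symbols of 9888888888888888 one by one yields 98 88 88 88 88 88 88 88 88 88 88 88 88 88 88 88; concatenated:

98888888888888888888888888888888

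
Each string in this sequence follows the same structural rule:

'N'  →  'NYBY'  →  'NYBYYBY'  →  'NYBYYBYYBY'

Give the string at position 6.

Every step adds YBY to the end: s(k+1) = s(k)·YBY.
From NYBYYBYYBY, 2 further steps: NYBYYBYYBY → NYBYYBYYBYYBY → (answer).

NYBYYBYYBYYBYYBY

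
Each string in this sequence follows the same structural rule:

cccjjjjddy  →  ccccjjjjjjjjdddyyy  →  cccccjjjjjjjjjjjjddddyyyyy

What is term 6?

The n-th term is n+2 c's then 4n j's then n+1 d's then 2n-1 y's (n = 1, 2, …).
Setting n = 6 gives 8, 24, 7, 11 characters in each block.

ccccccccjjjjjjjjjjjjjjjjjjjjjjjjdddddddyyyyyyyyyyy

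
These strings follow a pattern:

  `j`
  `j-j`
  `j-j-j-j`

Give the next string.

Each string is two copies of the previous one joined by '-'.
So the next term is two copies of j-j-j-j with '-' between the halves.

j-j-j-j-j-j-j-j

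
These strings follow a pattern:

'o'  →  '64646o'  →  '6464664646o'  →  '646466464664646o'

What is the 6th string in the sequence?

6464664646646466464664646o

Each term is the previous one with 64646 prepended.
From 646466464664646o, 2 further steps: 646466464664646o → 64646646466464664646o → (answer).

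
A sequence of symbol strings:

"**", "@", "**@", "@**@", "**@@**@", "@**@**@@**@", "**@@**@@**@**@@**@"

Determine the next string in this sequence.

@**@**@@**@**@@**@@**@**@@**@

From term 3 onward, concatenate the second-to-last term with the last: **·@ = **@, @·**@ = @**@, …
So term 8 is @**@**@@**@·**@@**@@**@**@@**@.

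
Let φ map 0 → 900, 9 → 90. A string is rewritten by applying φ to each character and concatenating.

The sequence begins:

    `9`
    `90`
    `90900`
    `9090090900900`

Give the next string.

Rewriting the 13 symbols of 9090090900900 one by one yields 90 900 90 900 900 90 900 90 900 900 90 900 900; concatenated:

9090090900900909009090090090900900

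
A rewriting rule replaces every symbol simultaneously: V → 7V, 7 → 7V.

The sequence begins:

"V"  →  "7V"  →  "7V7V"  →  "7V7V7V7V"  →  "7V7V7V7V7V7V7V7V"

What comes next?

7V7V7V7V7V7V7V7V7V7V7V7V7V7V7V7V

φ(7V7V7V7V7V7V7V7V) expands symbol-by-symbol to 7V 7V 7V 7V 7V 7V 7V 7V 7V 7V 7V 7V 7V 7V 7V 7V; joining the 16 pieces gives the next term.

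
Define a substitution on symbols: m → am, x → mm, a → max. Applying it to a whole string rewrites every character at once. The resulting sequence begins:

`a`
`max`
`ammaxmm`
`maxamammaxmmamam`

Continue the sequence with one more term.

φ(maxamammaxmmamam) expands symbol-by-symbol to am max mm max am max am am max mm am am max am max am; joining the 16 pieces gives the next term.

ammaxmmmaxammaxamammaxmmamammaxammaxam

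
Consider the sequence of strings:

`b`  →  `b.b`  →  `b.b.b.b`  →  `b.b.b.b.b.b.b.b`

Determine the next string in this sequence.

Every step duplicates the string with '.' between the halves.
So the next term is two copies of b.b.b.b.b.b.b.b with '.' between the halves.

b.b.b.b.b.b.b.b.b.b.b.b.b.b.b.b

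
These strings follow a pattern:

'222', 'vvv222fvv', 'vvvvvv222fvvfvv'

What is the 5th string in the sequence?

Every step adds vvv to the front and fvv to the end of the previous string.
From vvvvvv222fvvfvv, 2 further steps: vvvvvv222fvvfvv → vvvvvvvvv222fvvfvvfvv → (answer).

vvvvvvvvvvvv222fvvfvvfvvfvv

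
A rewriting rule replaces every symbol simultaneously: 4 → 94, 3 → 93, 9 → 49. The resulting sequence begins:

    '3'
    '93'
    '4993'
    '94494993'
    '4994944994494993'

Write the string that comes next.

94494994499494494994944994494993

φ(4994944994494993) expands symbol-by-symbol to 94 49 49 94 49 94 94 49 49 94 94 49 94 49 49 93; joining the 16 pieces gives the next term.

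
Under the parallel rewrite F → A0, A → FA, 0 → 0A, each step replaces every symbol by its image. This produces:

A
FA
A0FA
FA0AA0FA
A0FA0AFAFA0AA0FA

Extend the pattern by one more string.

φ(A0FA0AFAFA0AA0FA) expands symbol-by-symbol to FA 0A A0 FA 0A FA A0 FA A0 FA 0A FA FA 0A A0 FA; joining the 16 pieces gives the next term.

FA0AA0FA0AFAA0FAA0FA0AFAFA0AA0FA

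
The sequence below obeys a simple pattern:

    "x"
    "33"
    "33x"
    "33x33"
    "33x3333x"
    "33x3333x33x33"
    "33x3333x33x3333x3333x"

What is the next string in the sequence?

This is a Fibonacci-style word recurrence s(k) = s(k−1)·s(k−2): e.g. 33·x = 33x.
So term 8 is 33x3333x33x3333x3333x·33x3333x33x33.

33x3333x33x3333x3333x33x3333x33x33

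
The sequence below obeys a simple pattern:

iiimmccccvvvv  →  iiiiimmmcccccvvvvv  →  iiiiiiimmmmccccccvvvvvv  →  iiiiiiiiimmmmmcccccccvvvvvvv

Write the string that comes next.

Reading off run lengths: i runs 3, 5, 7, 9; m runs 2, 3, 4, 5; c runs 4, 5, 6, 7; v runs 4, 5, 6, 7 — each is linear in n, where the shown terms are n = 2, 3, 4, 5.
Setting n = 6 gives 11, 6, 8, 8 characters in each block.

iiiiiiiiiiimmmmmmccccccccvvvvvvvv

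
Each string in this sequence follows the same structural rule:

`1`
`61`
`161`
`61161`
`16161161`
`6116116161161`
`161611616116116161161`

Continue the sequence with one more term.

6116116161161161611616116116161161

Each term (from the third on) is the two preceding terms concatenated in order: term 3 = 1·61 = 161.
So term 8 is 6116116161161·161611616116116161161.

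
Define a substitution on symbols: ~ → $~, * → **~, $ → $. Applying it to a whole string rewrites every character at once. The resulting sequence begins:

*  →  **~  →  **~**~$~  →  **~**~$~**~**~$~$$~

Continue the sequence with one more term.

Rewriting the 19 symbols of **~**~$~**~**~$~$$~ one by one yields **~ **~ $~ **~ **~ $~ $ $~ **~ **~ $~ **~ **~ $~ $ $~ $ $ $~; concatenated:

**~**~$~**~**~$~$$~**~**~$~**~**~$~$$~$$$~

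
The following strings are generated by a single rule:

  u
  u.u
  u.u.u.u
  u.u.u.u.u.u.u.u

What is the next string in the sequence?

s(k+1) = s(k)·.·s(k) — each term doubles the last with '.' between the halves.
Doubling u.u.u.u.u.u.u.u with '.' between the halves:

u.u.u.u.u.u.u.u.u.u.u.u.u.u.u.u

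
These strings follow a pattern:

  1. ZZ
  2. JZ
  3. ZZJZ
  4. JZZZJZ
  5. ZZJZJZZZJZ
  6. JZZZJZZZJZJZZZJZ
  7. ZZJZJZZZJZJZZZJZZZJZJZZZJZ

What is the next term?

JZZZJZZZJZJZZZJZZZJZJZZZJZJZZZJZZZJZJZZZJZ

This is a Fibonacci-style word recurrence s(k) = s(k−2)·s(k−1): e.g. ZZ·JZ = ZZJZ.
So term 8 is JZZZJZZZJZJZZZJZ·ZZJZJZZZJZJZZZJZZZJZJZZZJZ.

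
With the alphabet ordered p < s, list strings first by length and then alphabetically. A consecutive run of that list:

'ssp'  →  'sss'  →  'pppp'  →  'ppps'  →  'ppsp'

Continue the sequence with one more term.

Find the rightmost character of ppsp below s, bump it to the next letter, and reset everything to its right to p.

ppss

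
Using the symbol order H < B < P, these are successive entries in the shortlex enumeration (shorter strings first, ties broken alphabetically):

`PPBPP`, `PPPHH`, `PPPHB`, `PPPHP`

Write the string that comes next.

Treat PPPHP as a base-3 numeral over the given alphabet and add one, carrying through any trailing P's.

PPPBH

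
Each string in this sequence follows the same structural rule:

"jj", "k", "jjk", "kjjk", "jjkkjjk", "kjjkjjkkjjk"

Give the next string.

Each term (from the third on) is the two preceding terms concatenated in order: term 3 = jj·k = jjk.
So term 7 is jjkkjjk·kjjkjjkkjjk.

jjkkjjkkjjkjjkkjjk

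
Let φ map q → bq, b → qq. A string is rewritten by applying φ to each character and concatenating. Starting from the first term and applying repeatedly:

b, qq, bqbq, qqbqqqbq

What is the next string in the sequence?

Expanding qqbqqqbq: q→bq, q→bq, b→qq, q→bq, q→bq, q→bq, b→qq, q→bq. Concatenated: bq bq qq bq bq bq qq bq.

bqbqqqbqbqbqqqbq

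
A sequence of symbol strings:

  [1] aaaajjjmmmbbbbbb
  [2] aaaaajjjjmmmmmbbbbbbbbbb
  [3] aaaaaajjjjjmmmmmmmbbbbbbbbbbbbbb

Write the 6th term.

Reading off run lengths: a runs 4, 5, 6; j runs 3, 4, 5; m runs 3, 5, 7; b runs 6, 10, 14 — each is linear in n (n = 1, 2, …).
At n = 6 the blocks have lengths 9, 8, 13, 26.

aaaaaaaaajjjjjjjjmmmmmmmmmmmmmbbbbbbbbbbbbbbbbbbbbbbbbbb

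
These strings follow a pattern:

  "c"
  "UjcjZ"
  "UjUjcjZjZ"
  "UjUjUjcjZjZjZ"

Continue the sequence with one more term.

UjUjUjUjcjZjZjZjZ

Each term wraps the previous one in Uj on the left and jZ on the right.
So the next term is Uj·UjUjUjcjZjZjZ·jZ.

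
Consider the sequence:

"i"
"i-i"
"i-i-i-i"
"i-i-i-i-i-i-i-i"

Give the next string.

Each string is two copies of the previous one joined by '-'.
So the next term is two copies of i-i-i-i-i-i-i-i with '-' between the halves.

i-i-i-i-i-i-i-i-i-i-i-i-i-i-i-i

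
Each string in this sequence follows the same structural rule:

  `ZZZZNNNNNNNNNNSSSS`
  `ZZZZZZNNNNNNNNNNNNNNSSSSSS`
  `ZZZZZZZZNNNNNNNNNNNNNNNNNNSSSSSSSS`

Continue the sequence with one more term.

Term n consists of 2n Z's, followed by 4n+2 N's, followed by 2n S's, where the shown terms are n = 2, 3, 4.
At n = 5 the blocks have lengths 10, 22, 10.

ZZZZZZZZZZNNNNNNNNNNNNNNNNNNNNNNSSSSSSSSSS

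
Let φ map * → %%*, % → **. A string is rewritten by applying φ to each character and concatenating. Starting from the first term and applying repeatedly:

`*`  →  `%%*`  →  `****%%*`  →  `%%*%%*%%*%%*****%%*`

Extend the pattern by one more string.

φ(%%*%%*%%*%%*****%%*) expands symbol-by-symbol to ** ** %%* ** ** %%* ** ** %%* ** ** %%* %%* %%* %%* %%* ** ** %%*; joining the 19 pieces gives the next term.

****%%*****%%*****%%*****%%*%%*%%*%%*%%*****%%*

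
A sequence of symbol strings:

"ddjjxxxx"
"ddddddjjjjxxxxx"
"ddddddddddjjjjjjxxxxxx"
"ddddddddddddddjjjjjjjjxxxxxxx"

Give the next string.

ddddddddddddddddddjjjjjjjjjjxxxxxxxx

Term n consists of 4n-2 d's, followed by 2n j's, followed by n+3 x's (n = 1, 2, …).
Setting n = 5 gives 18, 10, 8 characters in each block.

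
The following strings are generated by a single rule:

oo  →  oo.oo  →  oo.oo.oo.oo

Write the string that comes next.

Each string is two copies of the previous one joined by '.'.
So the next term is two copies of oo.oo.oo.oo with '.' between the halves.

oo.oo.oo.oo.oo.oo.oo.oo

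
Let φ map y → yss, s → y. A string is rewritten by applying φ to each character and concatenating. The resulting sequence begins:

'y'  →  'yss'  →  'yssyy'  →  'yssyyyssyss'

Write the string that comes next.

yssyyyssyssyssyyyssyy

Rewriting each symbol of yssyyyssyss: y→yss, s→y, s→y, y→yss, y→yss, y→yss, s→y, s→y, y→yss, s→y, s→y, which concatenates to yss y y yss yss yss y y yss y y.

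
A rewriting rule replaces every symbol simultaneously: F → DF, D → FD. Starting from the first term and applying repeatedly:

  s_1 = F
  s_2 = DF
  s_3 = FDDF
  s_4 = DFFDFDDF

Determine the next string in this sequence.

Expanding DFFDFDDF: D→FD, F→DF, F→DF, D→FD, F→DF, D→FD, D→FD, F→DF. Concatenated: FD DF DF FD DF FD FD DF.

FDDFDFFDDFFDFDDF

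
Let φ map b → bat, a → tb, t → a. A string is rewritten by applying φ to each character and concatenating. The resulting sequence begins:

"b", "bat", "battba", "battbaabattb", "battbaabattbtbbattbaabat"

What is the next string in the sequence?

battbaabattbtbbattbaabatabatbattbaabattbtbbattba

φ(battbaabattbtbbattbaabat) expands symbol-by-symbol to bat tb a a bat tb tb bat tb a a bat a bat bat tb a a bat tb tb bat tb a; joining the 24 pieces gives the next term.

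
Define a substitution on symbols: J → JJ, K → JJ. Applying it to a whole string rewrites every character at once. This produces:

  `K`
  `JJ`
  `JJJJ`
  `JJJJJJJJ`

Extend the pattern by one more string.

JJJJJJJJJJJJJJJJ

Rewriting each symbol of JJJJJJJJ: J→JJ, J→JJ, J→JJ, J→JJ, J→JJ, J→JJ, J→JJ, J→JJ, which concatenates to JJ JJ JJ JJ JJ JJ JJ JJ.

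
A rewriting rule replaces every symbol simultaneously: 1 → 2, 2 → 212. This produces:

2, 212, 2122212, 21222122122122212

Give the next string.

21222122122122212212221221222122122122212

Replace each of the 17 characters of 21222122122122212 in place — 212 2 212 212 212 2 212 212 2 212 212 2 212 212 212 2 212 — and concatenate.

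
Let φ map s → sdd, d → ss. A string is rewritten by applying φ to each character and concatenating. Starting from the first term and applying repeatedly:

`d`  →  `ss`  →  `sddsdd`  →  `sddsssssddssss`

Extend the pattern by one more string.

Rewriting the 14 symbols of sddsssssddssss one by one yields sdd ss ss sdd sdd sdd sdd sdd ss ss sdd sdd sdd sdd; concatenated:

sddsssssddsddsddsddsddsssssddsddsddsdd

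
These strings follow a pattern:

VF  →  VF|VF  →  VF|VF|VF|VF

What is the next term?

Every step duplicates the string with '|' between the halves.
Doubling VF|VF|VF|VF with '|' between the halves:

VF|VF|VF|VF|VF|VF|VF|VF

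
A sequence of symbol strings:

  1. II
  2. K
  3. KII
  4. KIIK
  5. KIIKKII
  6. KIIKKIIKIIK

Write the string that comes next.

KIIKKIIKIIKKIIKKII

This is a Fibonacci-style word recurrence s(k) = s(k−1)·s(k−2): e.g. K·II = KII.
So term 7 is KIIKKIIKIIK·KIIKKII.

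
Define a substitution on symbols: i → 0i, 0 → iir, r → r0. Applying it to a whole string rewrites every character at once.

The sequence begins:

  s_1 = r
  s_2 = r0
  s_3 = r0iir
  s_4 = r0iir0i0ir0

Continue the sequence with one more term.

Expanding r0iir0i0ir0: r→r0, 0→iir, i→0i, i→0i, r→r0, 0→iir, i→0i, 0→iir, i→0i, r→r0, 0→iir. Concatenated: r0 iir 0i 0i r0 iir 0i iir 0i r0 iir.

r0iir0i0ir0iir0iiir0ir0iir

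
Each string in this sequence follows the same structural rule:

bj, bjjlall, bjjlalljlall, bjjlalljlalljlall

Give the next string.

The strings grow by a fixed suffix jlall each time.
So the next term is bjjlalljlalljlall·jlall.

bjjlalljlalljlalljlall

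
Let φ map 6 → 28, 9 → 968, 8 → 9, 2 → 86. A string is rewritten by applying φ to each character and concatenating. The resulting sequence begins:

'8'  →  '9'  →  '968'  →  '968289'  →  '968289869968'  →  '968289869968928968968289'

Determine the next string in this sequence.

Rewriting the 24 symbols of 968289869968928968968289 one by one yields 968 28 9 86 9 968 9 28 968 968 28 9 968 86 9 968 28 9 968 28 9 86 9 968; concatenated:

968289869968928968968289968869968289968289869968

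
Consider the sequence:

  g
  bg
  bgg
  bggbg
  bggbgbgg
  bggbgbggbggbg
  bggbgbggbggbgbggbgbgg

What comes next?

bggbgbggbggbgbggbgbggbggbgbggbggbg

Each term (from the third on) is the previous term followed by the one before it: term 3 = bg·g = bgg.
The next term joins bggbgbggbggbgbggbgbgg and bggbgbggbggbg.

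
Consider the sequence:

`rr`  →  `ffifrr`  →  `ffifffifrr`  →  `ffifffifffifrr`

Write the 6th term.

ffifffifffifffifffifrr

The strings grow by a fixed prefix ffif each time.
From ffifffifffifrr, 2 further steps: ffifffifffifrr → ffifffifffifffifrr → (answer).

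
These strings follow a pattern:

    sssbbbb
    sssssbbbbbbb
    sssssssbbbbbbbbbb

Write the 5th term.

Reading off run lengths: s runs 3, 5, 7; b runs 4, 7, 10 — each is linear in n (n = 1, 2, …).
Setting n = 5 gives 11, 16 characters in each block.

sssssssssssbbbbbbbbbbbbbbbb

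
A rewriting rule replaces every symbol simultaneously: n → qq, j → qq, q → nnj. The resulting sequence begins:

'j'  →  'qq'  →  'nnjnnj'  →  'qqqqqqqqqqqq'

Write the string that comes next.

nnjnnjnnjnnjnnjnnjnnjnnjnnjnnjnnjnnj

Apply φ to qqqqqqqqqqqq symbol by symbol: q→nnj, q→nnj, q→nnj, q→nnj, q→nnj, q→nnj, q→nnj, q→nnj, q→nnj, q→nnj, q→nnj, q→nnj; joined: nnj nnj nnj nnj nnj nnj nnj nnj nnj nnj nnj nnj.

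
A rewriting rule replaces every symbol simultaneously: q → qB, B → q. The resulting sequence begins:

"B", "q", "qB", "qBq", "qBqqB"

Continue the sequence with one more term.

Expanding qBqqB: q→qB, B→q, q→qB, q→qB, B→q. Concatenated: qB q qB qB q.

qBqqBqBq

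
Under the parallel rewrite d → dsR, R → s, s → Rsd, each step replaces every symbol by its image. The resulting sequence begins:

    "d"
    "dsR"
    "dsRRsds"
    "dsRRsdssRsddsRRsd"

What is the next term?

Applying the rule to each of the 17 symbols of dsRRsdssRsddsRRsd gives the pieces dsR Rsd s s Rsd dsR Rsd Rsd s Rsd dsR dsR Rsd s s Rsd dsR, which concatenate to the answer.

dsRRsdssRsddsRRsdRsdsRsddsRdsRRsdssRsddsR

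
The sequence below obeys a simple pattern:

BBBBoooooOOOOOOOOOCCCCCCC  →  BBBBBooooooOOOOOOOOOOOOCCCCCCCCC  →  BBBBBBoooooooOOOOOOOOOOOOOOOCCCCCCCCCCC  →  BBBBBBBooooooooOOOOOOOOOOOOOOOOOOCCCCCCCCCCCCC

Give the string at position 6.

Each string has the form B^{n+1} o^{n+2} O^{3n} C^{2n+1}, where the shown terms are n = 3, 4, 5, 6.
Setting n = 8 gives 9, 10, 24, 17 characters in each block.

BBBBBBBBBooooooooooOOOOOOOOOOOOOOOOOOOOOOOOCCCCCCCCCCCCCCCCC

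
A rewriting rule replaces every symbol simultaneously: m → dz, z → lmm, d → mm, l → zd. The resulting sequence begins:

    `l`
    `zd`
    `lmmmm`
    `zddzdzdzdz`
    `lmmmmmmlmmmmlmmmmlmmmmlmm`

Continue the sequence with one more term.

Rewriting the 25 symbols of lmmmmmmlmmmmlmmmmlmmmmlmm one by one yields zd dz dz dz dz dz dz zd dz dz dz dz zd dz dz dz dz zd dz dz dz dz zd dz dz; concatenated:

zddzdzdzdzdzdzzddzdzdzdzzddzdzdzdzzddzdzdzdzzddzdz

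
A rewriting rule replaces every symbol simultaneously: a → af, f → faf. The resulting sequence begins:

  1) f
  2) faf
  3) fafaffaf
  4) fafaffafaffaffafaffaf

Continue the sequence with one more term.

Applying the rule to each of the 21 symbols of fafaffafaffaffafaffaf gives the pieces faf af faf af faf faf af faf af faf faf af faf faf af faf af faf faf af faf, which concatenate to the answer.

fafaffafaffaffafaffafaffaffafaffaffafaffafaffaffafaffaf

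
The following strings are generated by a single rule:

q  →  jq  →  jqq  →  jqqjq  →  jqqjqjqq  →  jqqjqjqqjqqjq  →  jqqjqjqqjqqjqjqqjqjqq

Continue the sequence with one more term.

Each term (from the third on) is the previous term followed by the one before it: term 3 = jq·q = jqq.
So term 8 is jqqjqjqqjqqjqjqqjqjqq·jqqjqjqqjqqjq.

jqqjqjqqjqqjqjqqjqjqqjqqjqjqqjqqjq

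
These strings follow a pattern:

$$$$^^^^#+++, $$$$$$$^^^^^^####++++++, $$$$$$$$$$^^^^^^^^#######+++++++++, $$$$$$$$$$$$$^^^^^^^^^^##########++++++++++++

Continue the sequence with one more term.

Reading off run lengths: $ runs 4, 7, 10, 13; ^ runs 4, 6, 8, 10; # runs 1, 4, 7, 10; + runs 3, 6, 9, 12 — each is linear in n (n = 1, 2, …).
Setting n = 5 gives 16, 12, 13, 15 characters in each block.

$$$$$$$$$$$$$$$$^^^^^^^^^^^^#############+++++++++++++++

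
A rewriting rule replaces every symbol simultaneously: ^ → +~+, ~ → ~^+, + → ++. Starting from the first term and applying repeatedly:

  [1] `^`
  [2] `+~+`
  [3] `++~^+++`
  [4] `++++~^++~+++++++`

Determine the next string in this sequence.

++++++++~^++~+++++~^+++++++++++++++

Replace each of the 16 characters of ++++~^++~+++++++ in place — ++ ++ ++ ++ ~^+ +~+ ++ ++ ~^+ ++ ++ ++ ++ ++ ++ ++ — and concatenate.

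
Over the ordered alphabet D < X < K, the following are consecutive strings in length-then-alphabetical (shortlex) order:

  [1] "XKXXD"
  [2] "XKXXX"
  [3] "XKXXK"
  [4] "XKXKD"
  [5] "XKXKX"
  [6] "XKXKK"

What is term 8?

Advancing 2 positions from XKXKK through XKXKK → XKKDD reaches term 8.

XKKDX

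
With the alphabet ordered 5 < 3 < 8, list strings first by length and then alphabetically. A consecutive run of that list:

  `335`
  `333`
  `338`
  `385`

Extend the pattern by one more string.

383

Treat 385 as a base-3 numeral over the given alphabet and add one, carrying through any trailing 8's.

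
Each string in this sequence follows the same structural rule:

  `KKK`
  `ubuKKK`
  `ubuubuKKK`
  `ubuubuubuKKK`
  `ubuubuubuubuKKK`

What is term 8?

Each term is the previous one with ubu prepended.
From ubuubuubuubuKKK, 3 further steps: ubuubuubuubuKKK → ubuubuubuubuubuKKK → ubuubuubuubuubuubuKKK → (answer).

ubuubuubuubuubuubuubuKKK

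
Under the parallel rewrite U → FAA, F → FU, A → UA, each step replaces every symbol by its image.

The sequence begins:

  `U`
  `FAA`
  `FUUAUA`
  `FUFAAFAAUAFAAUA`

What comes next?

FUFAAFUUAUAFUUAUAFAAUAFUUAUAFAAUA

Replace each of the 15 characters of FUFAAFAAUAFAAUA in place — FU FAA FU UA UA FU UA UA FAA UA FU UA UA FAA UA — and concatenate.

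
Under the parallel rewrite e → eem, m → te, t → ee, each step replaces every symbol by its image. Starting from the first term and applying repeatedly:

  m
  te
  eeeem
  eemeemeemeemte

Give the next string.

Rewriting the 14 symbols of eemeemeemeemte one by one yields eem eem te eem eem te eem eem te eem eem te ee eem; concatenated:

eemeemteeemeemteeemeemteeemeemteeeeem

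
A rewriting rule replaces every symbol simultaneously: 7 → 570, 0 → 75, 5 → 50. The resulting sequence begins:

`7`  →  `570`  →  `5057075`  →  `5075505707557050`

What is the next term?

Rewriting the 16 symbols of 5075505707557050 one by one yields 50 75 570 50 50 75 50 570 75 570 50 50 570 75 50 75; concatenated:

507557050507550570755705050570755075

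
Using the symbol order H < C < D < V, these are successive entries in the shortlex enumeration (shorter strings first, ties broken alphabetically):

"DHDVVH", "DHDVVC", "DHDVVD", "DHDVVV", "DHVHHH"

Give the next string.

DHVHHC

Find the rightmost character of DHVHHH below V, bump it to the next letter, and reset everything to its right to H.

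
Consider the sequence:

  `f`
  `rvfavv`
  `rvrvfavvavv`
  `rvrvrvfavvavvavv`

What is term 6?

s(k+1) = rv·s(k)·avv, so each term gains rv as a prefix and avv as a suffix.
From rvrvrvfavvavvavv, 2 further steps: rvrvrvfavvavvavv → rvrvrvrvfavvavvavvavv → (answer).

rvrvrvrvrvfavvavvavvavvavv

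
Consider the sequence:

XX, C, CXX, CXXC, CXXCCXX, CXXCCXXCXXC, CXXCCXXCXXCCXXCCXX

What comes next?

From term 3 onward, concatenate the last term with the second-to-last: C·XX = CXX, CXX·C = CXXC, …
The next term joins CXXCCXXCXXCCXXCCXX and CXXCCXXCXXC.

CXXCCXXCXXCCXXCCXXCXXCCXXCXXC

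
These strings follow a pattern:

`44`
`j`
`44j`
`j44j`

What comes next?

From term 3 onward, concatenate the second-to-last term with the last: 44·j = 44j, j·44j = j44j, …
Continuing: 44j · j44j gives term 5.

44jj44j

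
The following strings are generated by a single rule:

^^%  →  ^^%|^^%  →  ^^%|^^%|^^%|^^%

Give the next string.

Every step duplicates the string with '|' between the halves.
So the next term is two copies of ^^%|^^%|^^%|^^% with '|' between the halves.

^^%|^^%|^^%|^^%|^^%|^^%|^^%|^^%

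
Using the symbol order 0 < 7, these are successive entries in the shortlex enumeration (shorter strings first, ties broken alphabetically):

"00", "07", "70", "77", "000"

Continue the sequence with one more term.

The successor of 000 increments the rightmost position that isn't already 7 and resets every position after it to 0.

007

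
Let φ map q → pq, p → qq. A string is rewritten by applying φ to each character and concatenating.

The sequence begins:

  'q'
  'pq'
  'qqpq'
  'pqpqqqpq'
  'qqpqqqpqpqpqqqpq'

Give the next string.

pqpqqqpqpqpqqqpqqqpqqqpqpqpqqqpq

Applying the rule to each of the 16 symbols of qqpqqqpqpqpqqqpq gives the pieces pq pq qq pq pq pq qq pq qq pq qq pq pq pq qq pq, which concatenate to the answer.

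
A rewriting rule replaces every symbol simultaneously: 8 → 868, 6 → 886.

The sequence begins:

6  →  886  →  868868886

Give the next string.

868886868868886868868868886

Expanding 868868886: 8→868, 6→886, 8→868, 8→868, 6→886, 8→868, 8→868, 8→868, 6→886. Concatenated: 868 886 868 868 886 868 868 868 886.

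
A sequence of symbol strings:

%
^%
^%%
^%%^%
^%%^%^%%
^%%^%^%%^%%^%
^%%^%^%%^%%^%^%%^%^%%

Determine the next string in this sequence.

^%%^%^%%^%%^%^%%^%^%%^%%^%^%%^%%^%

Each term (from the third on) is the previous term followed by the one before it: term 3 = ^%·% = ^%%.
So term 8 is ^%%^%^%%^%%^%^%%^%^%%·^%%^%^%%^%%^%.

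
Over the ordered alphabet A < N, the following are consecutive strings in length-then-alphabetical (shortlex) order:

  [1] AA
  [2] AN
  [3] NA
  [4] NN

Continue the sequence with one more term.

After NN the length-2 strings are exhausted; the first length-3 string is 3 copies of A.

AAA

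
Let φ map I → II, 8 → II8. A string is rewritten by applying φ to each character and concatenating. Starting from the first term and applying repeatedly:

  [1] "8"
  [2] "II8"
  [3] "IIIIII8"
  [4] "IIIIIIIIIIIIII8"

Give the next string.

IIIIIIIIIIIIIIIIIIIIIIIIIIIIII8

Replace each of the 15 characters of IIIIIIIIIIIIII8 in place — II II II II II II II II II II II II II II II8 — and concatenate.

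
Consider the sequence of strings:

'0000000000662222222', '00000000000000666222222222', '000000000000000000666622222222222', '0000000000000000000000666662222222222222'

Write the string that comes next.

00000000000000000000000000666666222222222222222

Reading off run lengths: 0 runs 10, 14, 18, 22; 6 runs 2, 3, 4, 5; 2 runs 7, 9, 11, 13 — each is linear in n, where the shown terms are n = 3, 4, 5, 6.
For the next term, n = 7, so the run lengths are 26, 6, 15.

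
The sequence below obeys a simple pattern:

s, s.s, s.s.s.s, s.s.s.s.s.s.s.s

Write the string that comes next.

Every step duplicates the string with '.' between the halves.
One more doubling of s.s.s.s.s.s.s.s gives the answer.

s.s.s.s.s.s.s.s.s.s.s.s.s.s.s.s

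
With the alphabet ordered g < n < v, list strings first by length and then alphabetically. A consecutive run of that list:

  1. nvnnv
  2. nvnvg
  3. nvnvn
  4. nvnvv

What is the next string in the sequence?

Find the rightmost character of nvnvv below v, bump it to the next letter, and reset everything to its right to g.

nvvgg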